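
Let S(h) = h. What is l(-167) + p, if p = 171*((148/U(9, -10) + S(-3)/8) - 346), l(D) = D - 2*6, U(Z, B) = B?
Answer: -2477597/40 ≈ -61940.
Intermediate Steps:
l(D) = -12 + D (l(D) = D - 12 = -12 + D)
p = -2470437/40 (p = 171*((148/(-10) - 3/8) - 346) = 171*((148*(-⅒) - 3*⅛) - 346) = 171*((-74/5 - 3/8) - 346) = 171*(-607/40 - 346) = 171*(-14447/40) = -2470437/40 ≈ -61761.)
l(-167) + p = (-12 - 167) - 2470437/40 = -179 - 2470437/40 = -2477597/40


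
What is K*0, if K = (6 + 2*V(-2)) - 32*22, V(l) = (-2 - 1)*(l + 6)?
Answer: 0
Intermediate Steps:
V(l) = -18 - 3*l (V(l) = -3*(6 + l) = -18 - 3*l)
K = -722 (K = (6 + 2*(-18 - 3*(-2))) - 32*22 = (6 + 2*(-18 + 6)) - 704 = (6 + 2*(-12)) - 704 = (6 - 24) - 704 = -18 - 704 = -722)
K*0 = -722*0 = 0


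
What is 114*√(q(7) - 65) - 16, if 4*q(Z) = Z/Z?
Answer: -16 + 57*I*√259 ≈ -16.0 + 917.33*I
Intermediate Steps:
q(Z) = ¼ (q(Z) = (Z/Z)/4 = (¼)*1 = ¼)
114*√(q(7) - 65) - 16 = 114*√(¼ - 65) - 16 = 114*√(-259/4) - 16 = 114*(I*√259/2) - 16 = 57*I*√259 - 16 = -16 + 57*I*√259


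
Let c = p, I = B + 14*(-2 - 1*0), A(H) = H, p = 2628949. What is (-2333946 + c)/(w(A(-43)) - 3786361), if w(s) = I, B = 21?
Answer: -295003/3786368 ≈ -0.077912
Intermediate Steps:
I = -7 (I = 21 + 14*(-2 - 1*0) = 21 + 14*(-2 + 0) = 21 + 14*(-2) = 21 - 28 = -7)
w(s) = -7
c = 2628949
(-2333946 + c)/(w(A(-43)) - 3786361) = (-2333946 + 2628949)/(-7 - 3786361) = 295003/(-3786368) = 295003*(-1/3786368) = -295003/3786368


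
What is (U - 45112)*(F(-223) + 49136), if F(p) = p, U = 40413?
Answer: -229842187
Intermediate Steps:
(U - 45112)*(F(-223) + 49136) = (40413 - 45112)*(-223 + 49136) = -4699*48913 = -229842187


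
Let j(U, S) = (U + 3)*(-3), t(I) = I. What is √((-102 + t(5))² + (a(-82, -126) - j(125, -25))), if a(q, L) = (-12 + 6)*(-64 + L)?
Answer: 29*√13 ≈ 104.56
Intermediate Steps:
a(q, L) = 384 - 6*L (a(q, L) = -6*(-64 + L) = 384 - 6*L)
j(U, S) = -9 - 3*U (j(U, S) = (3 + U)*(-3) = -9 - 3*U)
√((-102 + t(5))² + (a(-82, -126) - j(125, -25))) = √((-102 + 5)² + ((384 - 6*(-126)) - (-9 - 3*125))) = √((-97)² + ((384 + 756) - (-9 - 375))) = √(9409 + (1140 - 1*(-384))) = √(9409 + (1140 + 384)) = √(9409 + 1524) = √10933 = 29*√13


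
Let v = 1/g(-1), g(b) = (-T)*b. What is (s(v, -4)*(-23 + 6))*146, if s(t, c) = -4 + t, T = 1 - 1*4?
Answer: 32266/3 ≈ 10755.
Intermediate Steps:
T = -3 (T = 1 - 4 = -3)
g(b) = 3*b (g(b) = (-1*(-3))*b = 3*b)
v = -1/3 (v = 1/(3*(-1)) = 1/(-3) = -1/3 ≈ -0.33333)
(s(v, -4)*(-23 + 6))*146 = ((-4 - 1/3)*(-23 + 6))*146 = -13/3*(-17)*146 = (221/3)*146 = 32266/3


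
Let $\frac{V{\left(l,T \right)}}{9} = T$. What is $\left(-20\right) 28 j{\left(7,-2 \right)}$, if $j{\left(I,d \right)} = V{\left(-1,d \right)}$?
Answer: $10080$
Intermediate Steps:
$V{\left(l,T \right)} = 9 T$
$j{\left(I,d \right)} = 9 d$
$\left(-20\right) 28 j{\left(7,-2 \right)} = \left(-20\right) 28 \cdot 9 \left(-2\right) = \left(-560\right) \left(-18\right) = 10080$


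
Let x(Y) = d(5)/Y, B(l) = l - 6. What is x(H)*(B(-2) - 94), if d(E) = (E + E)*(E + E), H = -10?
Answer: 1020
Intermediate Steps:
B(l) = -6 + l
d(E) = 4*E² (d(E) = (2*E)*(2*E) = 4*E²)
x(Y) = 100/Y (x(Y) = (4*5²)/Y = (4*25)/Y = 100/Y)
x(H)*(B(-2) - 94) = (100/(-10))*((-6 - 2) - 94) = (100*(-⅒))*(-8 - 94) = -10*(-102) = 1020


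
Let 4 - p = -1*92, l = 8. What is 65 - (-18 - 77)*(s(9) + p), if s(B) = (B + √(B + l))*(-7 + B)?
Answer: 10895 + 190*√17 ≈ 11678.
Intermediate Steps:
s(B) = (-7 + B)*(B + √(8 + B)) (s(B) = (B + √(B + 8))*(-7 + B) = (B + √(8 + B))*(-7 + B) = (-7 + B)*(B + √(8 + B)))
p = 96 (p = 4 - (-1)*92 = 4 - 1*(-92) = 4 + 92 = 96)
65 - (-18 - 77)*(s(9) + p) = 65 - (-18 - 77)*((9² - 7*9 - 7*√(8 + 9) + 9*√(8 + 9)) + 96) = 65 - (-95)*((81 - 63 - 7*√17 + 9*√17) + 96) = 65 - (-95)*((18 + 2*√17) + 96) = 65 - (-95)*(114 + 2*√17) = 65 - (-10830 - 190*√17) = 65 + (10830 + 190*√17) = 10895 + 190*√17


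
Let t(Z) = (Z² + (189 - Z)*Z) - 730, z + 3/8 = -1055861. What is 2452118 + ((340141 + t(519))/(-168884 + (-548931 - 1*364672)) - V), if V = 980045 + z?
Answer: 7297215094103/2886632 ≈ 2.5279e+6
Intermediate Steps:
z = -8446891/8 (z = -3/8 - 1055861 = -8446891/8 ≈ -1.0559e+6)
V = -606531/8 (V = 980045 - 8446891/8 = -606531/8 ≈ -75816.)
t(Z) = -730 + Z² + Z*(189 - Z) (t(Z) = (Z² + Z*(189 - Z)) - 730 = -730 + Z² + Z*(189 - Z))
2452118 + ((340141 + t(519))/(-168884 + (-548931 - 1*364672)) - V) = 2452118 + ((340141 + (-730 + 189*519))/(-168884 + (-548931 - 1*364672)) - 1*(-606531/8)) = 2452118 + ((340141 + (-730 + 98091))/(-168884 + (-548931 - 364672)) + 606531/8) = 2452118 + ((340141 + 97361)/(-168884 - 913603) + 606531/8) = 2452118 + (437502/(-1082487) + 606531/8) = 2452118 + (437502*(-1/1082487) + 606531/8) = 2452118 + (-145834/360829 + 606531/8) = 2452118 + 218852807527/2886632 = 7297215094103/2886632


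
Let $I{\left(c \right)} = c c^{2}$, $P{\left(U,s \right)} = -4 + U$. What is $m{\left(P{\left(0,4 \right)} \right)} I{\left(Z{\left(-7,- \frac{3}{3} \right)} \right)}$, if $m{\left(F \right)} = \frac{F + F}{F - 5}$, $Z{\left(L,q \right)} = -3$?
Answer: $-24$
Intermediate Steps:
$I{\left(c \right)} = c^{3}$
$m{\left(F \right)} = \frac{2 F}{-5 + F}$
$m{\left(P{\left(0,4 \right)} \right)} I{\left(Z{\left(-7,- \frac{3}{3} \right)} \right)} = \frac{2 \left(-4 + 0\right)}{-5 + \left(-4 + 0\right)} \left(-3\right)^{3} = 2 \left(-4\right) \frac{1}{-5 - 4} \left(-27\right) = 2 \left(-4\right) \frac{1}{-9} \left(-27\right) = 2 \left(-4\right) \left(- \frac{1}{9}\right) \left(-27\right) = \frac{8}{9} \left(-27\right) = -24$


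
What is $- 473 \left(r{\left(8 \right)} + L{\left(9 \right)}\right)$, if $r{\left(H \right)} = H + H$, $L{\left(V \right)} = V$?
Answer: $-11825$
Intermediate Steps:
$r{\left(H \right)} = 2 H$
$- 473 \left(r{\left(8 \right)} + L{\left(9 \right)}\right) = - 473 \left(2 \cdot 8 + 9\right) = - 473 \left(16 + 9\right) = \left(-473\right) 25 = -11825$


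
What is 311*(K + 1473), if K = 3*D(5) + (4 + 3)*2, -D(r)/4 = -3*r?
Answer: 518437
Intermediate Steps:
D(r) = 12*r (D(r) = -(-12)*r = 12*r)
K = 194 (K = 3*(12*5) + (4 + 3)*2 = 3*60 + 7*2 = 180 + 14 = 194)
311*(K + 1473) = 311*(194 + 1473) = 311*1667 = 518437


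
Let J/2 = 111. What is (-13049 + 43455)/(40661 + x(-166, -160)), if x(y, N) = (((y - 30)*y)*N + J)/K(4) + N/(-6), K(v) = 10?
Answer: -228045/3598996 ≈ -0.063364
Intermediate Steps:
J = 222 (J = 2*111 = 222)
x(y, N) = 111/5 - N/6 + N*y*(-30 + y)/10 (x(y, N) = (((y - 30)*y)*N + 222)/10 + N/(-6) = (((-30 + y)*y)*N + 222)*(⅒) + N*(-⅙) = ((y*(-30 + y))*N + 222)*(⅒) - N/6 = (N*y*(-30 + y) + 222)*(⅒) - N/6 = (222 + N*y*(-30 + y))*(⅒) - N/6 = (111/5 + N*y*(-30 + y)/10) - N/6 = 111/5 - N/6 + N*y*(-30 + y)/10)
(-13049 + 43455)/(40661 + x(-166, -160)) = (-13049 + 43455)/(40661 + (111/5 - ⅙*(-160) - 3*(-160)*(-166) + (⅒)*(-160)*(-166)²)) = 30406/(40661 + (111/5 + 80/3 - 79680 + (⅒)*(-160)*27556)) = 30406/(40661 + (111/5 + 80/3 - 79680 - 440896)) = 30406/(40661 - 7807907/15) = 30406/(-7197992/15) = 30406*(-15/7197992) = -228045/3598996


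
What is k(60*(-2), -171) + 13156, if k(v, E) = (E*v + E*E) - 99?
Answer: 62818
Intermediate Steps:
k(v, E) = -99 + E² + E*v (k(v, E) = (E*v + E²) - 99 = (E² + E*v) - 99 = -99 + E² + E*v)
k(60*(-2), -171) + 13156 = (-99 + (-171)² - 10260*(-2)) + 13156 = (-99 + 29241 - 171*(-120)) + 13156 = (-99 + 29241 + 20520) + 13156 = 49662 + 13156 = 62818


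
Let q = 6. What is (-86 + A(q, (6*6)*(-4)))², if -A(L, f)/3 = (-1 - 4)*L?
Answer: 16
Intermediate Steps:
A(L, f) = 15*L (A(L, f) = -3*(-1 - 4)*L = -(-15)*L = 15*L)
(-86 + A(q, (6*6)*(-4)))² = (-86 + 15*6)² = (-86 + 90)² = 4² = 16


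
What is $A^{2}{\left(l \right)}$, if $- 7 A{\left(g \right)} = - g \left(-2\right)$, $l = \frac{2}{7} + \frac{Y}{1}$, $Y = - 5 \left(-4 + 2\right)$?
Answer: $\frac{20736}{2401} \approx 8.6364$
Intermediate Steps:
$Y = 10$ ($Y = \left(-5\right) \left(-2\right) = 10$)
$l = \frac{72}{7}$ ($l = \frac{2}{7} + \frac{10}{1} = 2 \cdot \frac{1}{7} + 10 \cdot 1 = \frac{2}{7} + 10 = \frac{72}{7} \approx 10.286$)
$A{\left(g \right)} = - \frac{2 g}{7}$ ($A{\left(g \right)} = - \frac{\left(-1\right) g \left(-2\right)}{7} = - \frac{\left(-1\right) \left(- 2 g\right)}{7} = - \frac{2 g}{7}$)
$A^{2}{\left(l \right)} = \left(\left(- \frac{2}{7}\right) \frac{72}{7}\right)^{2} = \left(- \frac{144}{49}\right)^{2} = \frac{20736}{2401}$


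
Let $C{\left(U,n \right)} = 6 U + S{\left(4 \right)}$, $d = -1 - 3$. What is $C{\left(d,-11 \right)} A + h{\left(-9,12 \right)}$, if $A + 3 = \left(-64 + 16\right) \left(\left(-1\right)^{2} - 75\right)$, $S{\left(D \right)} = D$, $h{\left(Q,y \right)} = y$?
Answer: $-70968$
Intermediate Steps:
$A = 3549$ ($A = -3 + \left(-64 + 16\right) \left(\left(-1\right)^{2} - 75\right) = -3 - 48 \left(1 - 75\right) = -3 - -3552 = -3 + 3552 = 3549$)
$d = -4$
$C{\left(U,n \right)} = 4 + 6 U$ ($C{\left(U,n \right)} = 6 U + 4 = 4 + 6 U$)
$C{\left(d,-11 \right)} A + h{\left(-9,12 \right)} = \left(4 + 6 \left(-4\right)\right) 3549 + 12 = \left(4 - 24\right) 3549 + 12 = \left(-20\right) 3549 + 12 = -70980 + 12 = -70968$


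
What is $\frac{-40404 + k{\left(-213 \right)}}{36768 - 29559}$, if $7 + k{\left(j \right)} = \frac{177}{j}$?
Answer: $- \frac{2869240}{511839} \approx -5.6057$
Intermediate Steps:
$k{\left(j \right)} = -7 + \frac{177}{j}$
$\frac{-40404 + k{\left(-213 \right)}}{36768 - 29559} = \frac{-40404 - \left(7 - \frac{177}{-213}\right)}{36768 - 29559} = \frac{-40404 + \left(-7 + 177 \left(- \frac{1}{213}\right)\right)}{36768 - 29559} = \frac{-40404 - \frac{556}{71}}{36768 - 29559} = \frac{-40404 - \frac{556}{71}}{7209} = \left(- \frac{2869240}{71}\right) \frac{1}{7209} = - \frac{2869240}{511839}$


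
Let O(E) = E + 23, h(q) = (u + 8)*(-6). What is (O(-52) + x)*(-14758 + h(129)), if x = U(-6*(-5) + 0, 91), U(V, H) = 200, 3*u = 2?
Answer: -2532510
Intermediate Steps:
u = ⅔ (u = (⅓)*2 = ⅔ ≈ 0.66667)
x = 200
h(q) = -52 (h(q) = (⅔ + 8)*(-6) = (26/3)*(-6) = -52)
O(E) = 23 + E
(O(-52) + x)*(-14758 + h(129)) = ((23 - 52) + 200)*(-14758 - 52) = (-29 + 200)*(-14810) = 171*(-14810) = -2532510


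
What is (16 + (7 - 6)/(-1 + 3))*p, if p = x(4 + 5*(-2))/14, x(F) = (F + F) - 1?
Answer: -429/28 ≈ -15.321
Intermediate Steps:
x(F) = -1 + 2*F (x(F) = 2*F - 1 = -1 + 2*F)
p = -13/14 (p = (-1 + 2*(4 + 5*(-2)))/14 = (-1 + 2*(4 - 10))*(1/14) = (-1 + 2*(-6))*(1/14) = (-1 - 12)*(1/14) = -13*1/14 = -13/14 ≈ -0.92857)
(16 + (7 - 6)/(-1 + 3))*p = (16 + (7 - 6)/(-1 + 3))*(-13/14) = (16 + 1/2)*(-13/14) = (33/2)*(-13/14) = -429/28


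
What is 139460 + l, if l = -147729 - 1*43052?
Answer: -51321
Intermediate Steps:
l = -190781 (l = -147729 - 43052 = -190781)
139460 + l = 139460 - 190781 = -51321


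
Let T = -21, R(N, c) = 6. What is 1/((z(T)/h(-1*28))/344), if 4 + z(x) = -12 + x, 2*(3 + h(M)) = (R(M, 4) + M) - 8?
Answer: 6192/37 ≈ 167.35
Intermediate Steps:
h(M) = -4 + M/2 (h(M) = -3 + ((6 + M) - 8)/2 = -3 + (-2 + M)/2 = -3 + (-1 + M/2) = -4 + M/2)
z(x) = -16 + x (z(x) = -4 + (-12 + x) = -16 + x)
1/((z(T)/h(-1*28))/344) = 1/(((-16 - 21)/(-4 + (-1*28)/2))/344) = 1/(-37/(-4 + (1/2)*(-28))*(1/344)) = 1/(-37/(-4 - 14)*(1/344)) = 1/(-37/(-18)*(1/344)) = 1/(-37*(-1/18)*(1/344)) = 1/((37/18)*(1/344)) = 1/(37/6192) = 6192/37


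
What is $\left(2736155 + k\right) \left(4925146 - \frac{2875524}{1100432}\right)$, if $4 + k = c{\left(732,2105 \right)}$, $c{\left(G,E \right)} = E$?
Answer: $\frac{927547491010352268}{68777} \approx 1.3486 \cdot 10^{13}$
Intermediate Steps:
$k = 2101$ ($k = -4 + 2105 = 2101$)
$\left(2736155 + k\right) \left(4925146 - \frac{2875524}{1100432}\right) = \left(2736155 + 2101\right) \left(4925146 - \frac{2875524}{1100432}\right) = 2738256 \left(4925146 - \frac{718881}{275108}\right) = 2738256 \cdot \frac{1354946346887}{275108} = \frac{927547491010352268}{68777}$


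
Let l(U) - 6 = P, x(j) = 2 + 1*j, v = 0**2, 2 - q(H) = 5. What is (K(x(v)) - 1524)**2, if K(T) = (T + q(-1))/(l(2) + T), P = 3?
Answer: 281065225/121 ≈ 2.3229e+6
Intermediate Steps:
q(H) = -3 (q(H) = 2 - 1*5 = 2 - 5 = -3)
v = 0
x(j) = 2 + j
l(U) = 9 (l(U) = 6 + 3 = 9)
K(T) = (-3 + T)/(9 + T) (K(T) = (T - 3)/(9 + T) = (-3 + T)/(9 + T))
(K(x(v)) - 1524)**2 = ((-3 + (2 + 0))/(9 + (2 + 0)) - 1524)**2 = ((-3 + 2)/(9 + 2) - 1524)**2 = (-1/11 - 1524)**2 = (-16765/11)**2 = 281065225/121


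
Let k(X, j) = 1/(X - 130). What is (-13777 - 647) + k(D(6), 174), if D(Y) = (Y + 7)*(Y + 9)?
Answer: -937559/65 ≈ -14424.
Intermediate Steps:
D(Y) = (7 + Y)*(9 + Y)
k(X, j) = 1/(-130 + X)
(-13777 - 647) + k(D(6), 174) = (-13777 - 647) + 1/(-130 + (63 + 6² + 16*6)) = -14424 + 1/(-130 + (63 + 36 + 96)) = -14424 + 1/(-130 + 195) = -14424 + 1/65 = -937559/65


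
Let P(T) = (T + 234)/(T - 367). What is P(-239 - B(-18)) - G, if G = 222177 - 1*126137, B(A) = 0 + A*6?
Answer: -47828023/498 ≈ -96040.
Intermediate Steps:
B(A) = 6*A (B(A) = 0 + 6*A = 6*A)
G = 96040 (G = 222177 - 126137 = 96040)
P(T) = (234 + T)/(-367 + T)
P(-239 - B(-18)) - G = (234 + (-239 - 6*(-18)))/(-367 + (-239 - 6*(-18))) - 1*96040 = (234 + (-239 - 1*(-108)))/(-367 + (-239 - 1*(-108))) - 96040 = (234 + (-239 + 108))/(-367 + (-239 + 108)) - 96040 = (234 - 131)/(-367 - 131) - 96040 = 103/(-498) - 96040 = -1/498*103 - 96040 = -103/498 - 96040 = -47828023/498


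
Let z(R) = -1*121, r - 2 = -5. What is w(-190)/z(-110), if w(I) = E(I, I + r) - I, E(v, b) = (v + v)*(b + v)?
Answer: -145730/121 ≈ -1204.4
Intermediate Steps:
r = -3 (r = 2 - 5 = -3)
E(v, b) = 2*v*(b + v) (E(v, b) = (2*v)*(b + v) = 2*v*(b + v))
z(R) = -121
w(I) = -I + 2*I*(-3 + 2*I) (w(I) = 2*I*((I - 3) + I) - I = 2*I*((-3 + I) + I) - I = 2*I*(-3 + 2*I) - I = -I + 2*I*(-3 + 2*I))
w(-190)/z(-110) = -190*(-7 + 4*(-190))/(-121) = -190*(-7 - 760)*(-1/121) = -190*(-767)*(-1/121) = 145730*(-1/121) = -145730/121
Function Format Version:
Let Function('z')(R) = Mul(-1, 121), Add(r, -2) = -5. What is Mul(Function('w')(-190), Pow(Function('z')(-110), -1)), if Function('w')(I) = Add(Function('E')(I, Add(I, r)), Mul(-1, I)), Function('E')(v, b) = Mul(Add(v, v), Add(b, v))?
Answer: Rational(-145730, 121) ≈ -1204.4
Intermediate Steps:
r = -3 (r = Add(2, -5) = -3)
Function('E')(v, b) = Mul(2, v, Add(b, v)) (Function('E')(v, b) = Mul(Mul(2, v), Add(b, v)) = Mul(2, v, Add(b, v)))
Function('z')(R) = -121
Function('w')(I) = Add(Mul(-1, I), Mul(2, I, Add(-3, Mul(2, I)))) (Function('w')(I) = Add(Mul(2, I, Add(Add(I, -3), I)), Mul(-1, I)) = Add(Mul(2, I, Add(Add(-3, I), I)), Mul(-1, I)) = Add(Mul(2, I, Add(-3, Mul(2, I))), Mul(-1, I)) = Add(Mul(-1, I), Mul(2, I, Add(-3, Mul(2, I)))))
Mul(Function('w')(-190), Pow(Function('z')(-110), -1)) = Mul(Mul(-190, Add(-7, Mul(4, -190))), Pow(-121, -1)) = Mul(Mul(-190, Add(-7, -760)), Rational(-1, 121)) = Mul(Mul(-190, -767), Rational(-1, 121)) = Mul(145730, Rational(-1, 121)) = Rational(-145730, 121)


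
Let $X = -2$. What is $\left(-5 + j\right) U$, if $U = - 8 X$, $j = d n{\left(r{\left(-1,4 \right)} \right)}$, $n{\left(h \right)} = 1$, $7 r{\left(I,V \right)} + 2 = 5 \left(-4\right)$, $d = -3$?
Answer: $-128$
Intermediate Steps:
$r{\left(I,V \right)} = - \frac{22}{7}$ ($r{\left(I,V \right)} = - \frac{2}{7} + \frac{5 \left(-4\right)}{7} = - \frac{2}{7} + \frac{1}{7} \left(-20\right) = - \frac{2}{7} - \frac{20}{7} = - \frac{22}{7}$)
$j = -3$ ($j = \left(-3\right) 1 = -3$)
$U = 16$ ($U = \left(-8\right) \left(-2\right) = 16$)
$\left(-5 + j\right) U = \left(-5 - 3\right) 16 = \left(-8\right) 16 = -128$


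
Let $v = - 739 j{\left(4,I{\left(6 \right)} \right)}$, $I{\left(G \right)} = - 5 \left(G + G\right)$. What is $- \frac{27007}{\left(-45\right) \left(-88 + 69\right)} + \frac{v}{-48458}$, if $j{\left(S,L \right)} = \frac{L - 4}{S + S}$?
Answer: $- \frac{656879983}{20715795} \approx -31.709$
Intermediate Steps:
$I{\left(G \right)} = - 10 G$ ($I{\left(G \right)} = - 5 \cdot 2 G = - 10 G$)
$j{\left(S,L \right)} = \frac{-4 + L}{2 S}$
$v = 5912$ ($v = - 739 \frac{-4 - 60}{2 \cdot 4} = - 739 \cdot \frac{1}{2} \cdot \frac{1}{4} \left(-4 - 60\right) = - 739 \cdot \frac{1}{2} \cdot \frac{1}{4} \left(-64\right) = \left(-739\right) \left(-8\right) = 5912$)
$- \frac{27007}{\left(-45\right) \left(-88 + 69\right)} + \frac{v}{-48458} = - \frac{27007}{\left(-45\right) \left(-88 + 69\right)} + \frac{5912}{-48458} = - \frac{27007}{\left(-45\right) \left(-19\right)} + 5912 \left(- \frac{1}{48458}\right) = - \frac{27007}{855} - \frac{2956}{24229} = - \frac{656879983}{20715795}$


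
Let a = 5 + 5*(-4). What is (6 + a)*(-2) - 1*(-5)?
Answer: 23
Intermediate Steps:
a = -15 (a = 5 - 20 = -15)
(6 + a)*(-2) - 1*(-5) = (6 - 15)*(-2) - 1*(-5) = -9*(-2) + 5 = 18 + 5 = 23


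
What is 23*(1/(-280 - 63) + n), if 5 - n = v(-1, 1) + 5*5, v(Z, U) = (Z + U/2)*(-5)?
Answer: -355051/686 ≈ -517.57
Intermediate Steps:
v(Z, U) = -5*Z - 5*U/2 (v(Z, U) = (Z + U*(1/2))*(-5) = (Z + U/2)*(-5) = -5*Z - 5*U/2)
n = -45/2 (n = 5 - ((-5*(-1) - 5/2*1) + 5*5) = 5 - ((5 - 5/2) + 25) = 5 - (5/2 + 25) = 5 - 1*55/2 = 5 - 55/2 = -45/2 ≈ -22.500)
23*(1/(-280 - 63) + n) = 23*(1/(-280 - 63) - 45/2) = 23*(1/(-343) - 45/2) = 23*(-1/343 - 45/2) = 23*(-15437/686) = -355051/686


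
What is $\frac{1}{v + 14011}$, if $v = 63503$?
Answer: $\frac{1}{77514} \approx 1.2901 \cdot 10^{-5}$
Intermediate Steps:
$\frac{1}{v + 14011} = \frac{1}{63503 + 14011} = \frac{1}{77514}$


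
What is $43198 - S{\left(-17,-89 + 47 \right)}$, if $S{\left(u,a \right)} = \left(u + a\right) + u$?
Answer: $43274$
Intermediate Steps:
$S{\left(u,a \right)} = a + 2 u$ ($S{\left(u,a \right)} = \left(a + u\right) + u = a + 2 u$)
$43198 - S{\left(-17,-89 + 47 \right)} = 43198 - \left(\left(-89 + 47\right) + 2 \left(-17\right)\right) = 43198 - \left(-42 - 34\right) = 43198 - -76 = 43198 + 76 = 43274$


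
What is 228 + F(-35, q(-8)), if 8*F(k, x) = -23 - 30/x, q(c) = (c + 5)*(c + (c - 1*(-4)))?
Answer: 10801/48 ≈ 225.02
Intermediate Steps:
q(c) = (4 + 2*c)*(5 + c) (q(c) = (5 + c)*(c + (c + 4)) = (5 + c)*(c + (4 + c)) = (5 + c)*(4 + 2*c) = (4 + 2*c)*(5 + c))
F(k, x) = -23/8 - 15/(4*x) (F(k, x) = (-23 - 30/x)/8 = -23/8 - 15/(4*x))
228 + F(-35, q(-8)) = 228 + (-30 - 23*(20 + 2*(-8)**2 + 14*(-8)))/(8*(20 + 2*(-8)**2 + 14*(-8))) = 228 + (-30 - 23*(20 + 2*64 - 112))/(8*(20 + 2*64 - 112)) = 228 + (-30 - 23*(20 + 128 - 112))/(8*(20 + 128 - 112)) = 228 + (1/8)*(-30 - 23*36)/36 = 228 + (1/8)*(1/36)*(-30 - 828) = 228 + (1/8)*(1/36)*(-858) = 228 - 143/48 = 10801/48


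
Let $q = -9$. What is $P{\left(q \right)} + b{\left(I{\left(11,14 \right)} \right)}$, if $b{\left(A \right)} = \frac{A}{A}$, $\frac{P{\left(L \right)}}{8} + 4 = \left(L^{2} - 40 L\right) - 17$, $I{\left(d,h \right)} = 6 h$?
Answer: $3361$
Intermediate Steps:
$P{\left(L \right)} = -168 - 320 L + 8 L^{2}$ ($P{\left(L \right)} = -32 + 8 \left(\left(L^{2} - 40 L\right) - 17\right) = -32 + 8 \left(-17 + L^{2} - 40 L\right) = -32 - \left(136 - 8 L^{2} + 320 L\right) = -168 - 320 L + 8 L^{2}$)
$b{\left(A \right)} = 1$
$P{\left(q \right)} + b{\left(I{\left(11,14 \right)} \right)} = \left(-168 - -2880 + 8 \left(-9\right)^{2}\right) + 1 = \left(-168 + 2880 + 8 \cdot 81\right) + 1 = \left(-168 + 2880 + 648\right) + 1 = 3360 + 1 = 3361$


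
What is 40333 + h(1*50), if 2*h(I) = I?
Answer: 40358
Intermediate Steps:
h(I) = I/2
40333 + h(1*50) = 40333 + (1*50)/2 = 40333 + (1/2)*50 = 40333 + 25 = 40358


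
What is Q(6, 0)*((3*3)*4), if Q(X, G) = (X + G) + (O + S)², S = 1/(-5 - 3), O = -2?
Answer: 6057/16 ≈ 378.56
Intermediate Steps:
S = -⅛ (S = 1/(-8) = -⅛ ≈ -0.12500)
Q(X, G) = 289/64 + G + X (Q(X, G) = (X + G) + (-2 - ⅛)² = (G + X) + (-17/8)² = (G + X) + 289/64 = 289/64 + G + X)
Q(6, 0)*((3*3)*4) = (289/64 + 0 + 6)*((3*3)*4) = 673*(9*4)/64 = (673/64)*36 = 6057/16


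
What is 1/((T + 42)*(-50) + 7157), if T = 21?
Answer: 1/4007 ≈ 0.00024956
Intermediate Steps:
1/((T + 42)*(-50) + 7157) = 1/((21 + 42)*(-50) + 7157) = 1/(63*(-50) + 7157) = 1/(-3150 + 7157) = 1/4007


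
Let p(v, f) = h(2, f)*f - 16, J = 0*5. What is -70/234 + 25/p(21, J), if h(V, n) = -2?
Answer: -3485/1872 ≈ -1.8616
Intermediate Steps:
J = 0
p(v, f) = -16 - 2*f (p(v, f) = -2*f - 16 = -16 - 2*f)
-70/234 + 25/p(21, J) = -70/234 + 25/(-16 - 2*0) = -70*1/234 + 25/(-16 + 0) = -35/117 + 25/(-16) = -35/117 + 25*(-1/16) = -35/117 - 25/16 = -3485/1872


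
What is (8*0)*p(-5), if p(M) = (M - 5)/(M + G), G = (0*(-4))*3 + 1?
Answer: 0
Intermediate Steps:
G = 1 (G = 0*3 + 1 = 0 + 1 = 1)
p(M) = (-5 + M)/(1 + M) (p(M) = (M - 5)/(M + 1) = (-5 + M)/(1 + M))
(8*0)*p(-5) = (8*0)*((-5 - 5)/(1 - 5)) = 0*(-10/(-4)) = 0*(-¼*(-10)) = 0*(5/2) = 0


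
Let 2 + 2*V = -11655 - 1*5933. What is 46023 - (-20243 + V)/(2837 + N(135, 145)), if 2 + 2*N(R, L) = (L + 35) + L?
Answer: 276058007/5997 ≈ 46033.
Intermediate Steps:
N(R, L) = 33/2 + L (N(R, L) = -1 + ((L + 35) + L)/2 = -1 + ((35 + L) + L)/2 = -1 + (35 + 2*L)/2 = -1 + (35/2 + L) = 33/2 + L)
V = -8795 (V = -1 + (-11655 - 1*5933)/2 = -1 + (-11655 - 5933)/2 = -1 + (1/2)*(-17588) = -1 - 8794 = -8795)
46023 - (-20243 + V)/(2837 + N(135, 145)) = 46023 - (-20243 - 8795)/(2837 + (33/2 + 145)) = 46023 - (-29038)/(2837 + 323/2) = 46023 - (-29038)/5997/2 = 46023 - (-29038)*2/5997 = 46023 - 1*(-58076/5997) = 46023 + 58076/5997 = 276058007/5997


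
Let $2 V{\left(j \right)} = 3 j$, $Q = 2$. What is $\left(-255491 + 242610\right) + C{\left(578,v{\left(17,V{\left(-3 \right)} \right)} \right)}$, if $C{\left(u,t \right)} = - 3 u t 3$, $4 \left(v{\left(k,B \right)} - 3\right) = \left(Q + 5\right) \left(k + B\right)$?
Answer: $- \frac{569123}{4} \approx -1.4228 \cdot 10^{5}$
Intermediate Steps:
$V{\left(j \right)} = \frac{3 j}{2}$
$v{\left(k,B \right)} = 3 + \frac{7 B}{4} + \frac{7 k}{4}$ ($v{\left(k,B \right)} = 3 + \frac{\left(2 + 5\right) \left(k + B\right)}{4} = 3 + \frac{7 \left(B + k\right)}{4} = 3 + \frac{7 B + 7 k}{4} = 3 + \left(\frac{7 B}{4} + \frac{7 k}{4}\right) = 3 + \frac{7 B}{4} + \frac{7 k}{4}$)
$C{\left(u,t \right)} = - 9 t u$ ($C{\left(u,t \right)} = - 3 t u 3 = - 9 t u$)
$\left(-255491 + 242610\right) + C{\left(578,v{\left(17,V{\left(-3 \right)} \right)} \right)} = \left(-255491 + 242610\right) - 9 \left(3 + \frac{7 \cdot \frac{3}{2} \left(-3\right)}{4} + \frac{7}{4} \cdot 17\right) 578 = -12881 - 9 \left(3 + \frac{7}{4} \left(- \frac{9}{2}\right) + \frac{119}{4}\right) 578 = -12881 - 9 \left(3 - \frac{63}{8} + \frac{119}{4}\right) 578 = -12881 - \frac{1791}{8} \cdot 578 = -12881 - \frac{517599}{4} = - \frac{569123}{4}$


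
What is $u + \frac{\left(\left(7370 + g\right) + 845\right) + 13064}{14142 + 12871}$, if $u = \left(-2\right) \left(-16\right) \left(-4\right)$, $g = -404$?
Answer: $- \frac{3436789}{27013} \approx -127.23$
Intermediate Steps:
$u = -128$ ($u = 32 \left(-4\right) = -128$)
$u + \frac{\left(\left(7370 + g\right) + 845\right) + 13064}{14142 + 12871} = -128 + \frac{\left(\left(7370 - 404\right) + 845\right) + 13064}{14142 + 12871} = -128 + \frac{\left(6966 + 845\right) + 13064}{27013} = -128 + \left(7811 + 13064\right) \frac{1}{27013} = -128 + 20875 \cdot \frac{1}{27013} = -128 + \frac{20875}{27013} = - \frac{3436789}{27013}$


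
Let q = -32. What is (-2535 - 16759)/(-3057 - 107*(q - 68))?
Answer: -19294/7643 ≈ -2.5244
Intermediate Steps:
(-2535 - 16759)/(-3057 - 107*(q - 68)) = (-2535 - 16759)/(-3057 - 107*(-32 - 68)) = -19294/(-3057 - 107*(-100)) = -19294/(-3057 + 10700) = -19294/7643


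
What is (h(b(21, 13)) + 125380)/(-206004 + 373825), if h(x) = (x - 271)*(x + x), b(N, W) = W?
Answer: 118672/167821 ≈ 0.70713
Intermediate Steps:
h(x) = 2*x*(-271 + x) (h(x) = (-271 + x)*(2*x) = 2*x*(-271 + x))
(h(b(21, 13)) + 125380)/(-206004 + 373825) = (2*13*(-271 + 13) + 125380)/(-206004 + 373825) = (2*13*(-258) + 125380)/167821 = (-6708 + 125380)*(1/167821) = 118672*(1/167821) = 118672/167821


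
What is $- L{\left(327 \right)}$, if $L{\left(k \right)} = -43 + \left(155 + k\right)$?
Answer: $-439$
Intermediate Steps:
$L{\left(k \right)} = 112 + k$
$- L{\left(327 \right)} = - (112 + 327) = \left(-1\right) 439 = -439$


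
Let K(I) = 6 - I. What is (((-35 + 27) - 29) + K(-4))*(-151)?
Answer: 4077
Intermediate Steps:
(((-35 + 27) - 29) + K(-4))*(-151) = (((-35 + 27) - 29) + (6 - 1*(-4)))*(-151) = ((-8 - 29) + (6 + 4))*(-151) = (-37 + 10)*(-151) = -27*(-151) = 4077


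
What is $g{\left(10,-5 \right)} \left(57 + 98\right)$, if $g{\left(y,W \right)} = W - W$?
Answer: $0$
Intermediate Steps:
$g{\left(y,W \right)} = 0$
$g{\left(10,-5 \right)} \left(57 + 98\right) = 0 \left(57 + 98\right) = 0 \cdot 155 = 0$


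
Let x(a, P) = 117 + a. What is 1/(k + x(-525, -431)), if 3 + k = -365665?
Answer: -1/366076 ≈ -2.7317e-6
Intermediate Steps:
k = -365668 (k = -3 - 365665 = -365668)
1/(k + x(-525, -431)) = 1/(-365668 + (117 - 525)) = 1/(-365668 - 408) = 1/(-366076) = -1/366076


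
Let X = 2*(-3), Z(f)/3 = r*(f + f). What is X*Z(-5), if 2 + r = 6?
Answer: 720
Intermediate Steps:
r = 4 (r = -2 + 6 = 4)
Z(f) = 24*f (Z(f) = 3*(4*(f + f)) = 3*(4*(2*f)) = 3*(8*f) = 24*f)
X = -6
X*Z(-5) = -144*(-5) = -6*(-120) = 720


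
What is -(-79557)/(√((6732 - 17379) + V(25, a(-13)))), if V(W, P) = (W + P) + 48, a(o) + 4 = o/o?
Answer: -79557*I*√10577/10577 ≈ -773.57*I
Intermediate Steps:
a(o) = -3 (a(o) = -4 + o/o = -4 + 1 = -3)
V(W, P) = 48 + P + W (V(W, P) = (P + W) + 48 = 48 + P + W)
-(-79557)/(√((6732 - 17379) + V(25, a(-13)))) = -(-79557)/(√((6732 - 17379) + (48 - 3 + 25))) = -(-79557)/(√(-10647 + 70)) = -(-79557)/(√(-10577)) = -(-79557)/(I*√10577) = -(-79557)*(-I*√10577/10577) = -79557*I*√10577/10577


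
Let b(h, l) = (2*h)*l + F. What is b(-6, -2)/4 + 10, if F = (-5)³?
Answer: -61/4 ≈ -15.250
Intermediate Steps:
F = -125
b(h, l) = -125 + 2*h*l (b(h, l) = (2*h)*l - 125 = 2*h*l - 125 = -125 + 2*h*l)
b(-6, -2)/4 + 10 = (-125 + 2*(-6)*(-2))/4 + 10 = (-125 + 24)*(¼) + 10 = -101*¼ + 10 = -101/4 + 10 = -61/4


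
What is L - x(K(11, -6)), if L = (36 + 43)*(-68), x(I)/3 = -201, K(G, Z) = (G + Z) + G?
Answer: -4769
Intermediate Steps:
K(G, Z) = Z + 2*G
x(I) = -603 (x(I) = 3*(-201) = -603)
L = -5372 (L = 79*(-68) = -5372)
L - x(K(11, -6)) = -5372 - 1*(-603) = -5372 + 603 = -4769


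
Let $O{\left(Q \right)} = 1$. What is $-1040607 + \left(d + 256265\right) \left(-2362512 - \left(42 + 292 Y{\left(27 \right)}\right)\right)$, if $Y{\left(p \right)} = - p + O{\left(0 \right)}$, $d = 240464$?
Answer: $-1169778959905$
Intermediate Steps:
$Y{\left(p \right)} = 1 - p$ ($Y{\left(p \right)} = - p + 1 = 1 - p$)
$-1040607 + \left(d + 256265\right) \left(-2362512 - \left(42 + 292 Y{\left(27 \right)}\right)\right) = -1040607 + \left(240464 + 256265\right) \left(-2362512 - \left(42 + 292 \left(1 - 27\right)\right)\right) = -1040607 + 496729 \left(-2362512 - \left(42 + 292 \left(1 - 27\right)\right)\right) = -1040607 + 496729 \left(-2362512 - -7550\right) = -1040607 + 496729 \left(-2362512 + \left(7592 - 42\right)\right) = -1040607 + 496729 \left(-2362512 + 7550\right) = -1040607 + 496729 \left(-2354962\right) = -1040607 - 1169777919298 = -1169778959905$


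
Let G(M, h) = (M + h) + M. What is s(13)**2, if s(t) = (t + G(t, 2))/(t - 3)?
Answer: 1681/100 ≈ 16.810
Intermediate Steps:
G(M, h) = h + 2*M
s(t) = (2 + 3*t)/(-3 + t) (s(t) = (t + (2 + 2*t))/(t - 3) = (2 + 3*t)/(-3 + t))
s(13)**2 = ((2 + 3*13)/(-3 + 13))**2 = ((2 + 39)/10)**2 = ((1/10)*41)**2 = (41/10)**2 = 1681/100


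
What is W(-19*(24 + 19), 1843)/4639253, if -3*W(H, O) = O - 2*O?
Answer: 1843/13917759 ≈ 0.00013242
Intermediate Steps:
W(H, O) = O/3 (W(H, O) = -(O - 2*O)/3 = -(-1)*O/3 = O/3)
W(-19*(24 + 19), 1843)/4639253 = ((⅓)*1843)/4639253 = (1843/3)*(1/4639253) = 1843/13917759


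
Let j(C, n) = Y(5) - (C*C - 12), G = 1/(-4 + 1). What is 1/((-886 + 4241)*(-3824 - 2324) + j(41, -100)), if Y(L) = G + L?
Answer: -3/61884613 ≈ -4.8477e-8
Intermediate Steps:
G = -⅓ (G = 1/(-3) = -⅓ ≈ -0.33333)
Y(L) = -⅓ + L
j(C, n) = 50/3 - C² (j(C, n) = (-⅓ + 5) - (C*C - 12) = 14/3 - (C² - 12) = 14/3 - (-12 + C²) = 14/3 + (12 - C²) = 50/3 - C²)
1/((-886 + 4241)*(-3824 - 2324) + j(41, -100)) = 1/((-886 + 4241)*(-3824 - 2324) + (50/3 - 1*41²)) = 1/(3355*(-6148) + (50/3 - 1*1681)) = 1/(-20626540 + (50/3 - 1681)) = 1/(-20626540 - 4993/3) = 1/(-61884613/3) = -3/61884613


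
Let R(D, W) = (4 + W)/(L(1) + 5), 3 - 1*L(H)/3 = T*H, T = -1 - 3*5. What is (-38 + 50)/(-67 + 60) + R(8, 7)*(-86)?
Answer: -3683/217 ≈ -16.972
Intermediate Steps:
T = -16 (T = -1 - 15 = -16)
L(H) = 9 + 48*H (L(H) = 9 - (-48)*H = 9 + 48*H)
R(D, W) = 2/31 + W/62 (R(D, W) = (4 + W)/((9 + 48*1) + 5) = (4 + W)/((9 + 48) + 5) = (4 + W)/(57 + 5) = (4 + W)/62 = (4 + W)*(1/62) = 2/31 + W/62)
(-38 + 50)/(-67 + 60) + R(8, 7)*(-86) = (-38 + 50)/(-67 + 60) + (2/31 + (1/62)*7)*(-86) = 12/(-7) + (2/31 + 7/62)*(-86) = 12*(-⅐) + (11/62)*(-86) = -12/7 - 473/31 = -3683/217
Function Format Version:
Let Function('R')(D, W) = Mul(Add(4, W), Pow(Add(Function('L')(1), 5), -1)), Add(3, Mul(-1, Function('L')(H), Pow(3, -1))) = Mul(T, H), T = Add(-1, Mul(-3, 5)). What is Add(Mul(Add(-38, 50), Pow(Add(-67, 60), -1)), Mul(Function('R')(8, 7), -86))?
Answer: Rational(-3683, 217) ≈ -16.972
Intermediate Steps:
T = -16 (T = Add(-1, -15) = -16)
Function('L')(H) = Add(9, Mul(48, H)) (Function('L')(H) = Add(9, Mul(-3, Mul(-16, H))) = Add(9, Mul(48, H)))
Function('R')(D, W) = Add(Rational(2, 31), Mul(Rational(1, 62), W)) (Function('R')(D, W) = Mul(Add(4, W), Pow(Add(Add(9, Mul(48, 1)), 5), -1)) = Mul(Add(4, W), Pow(Add(Add(9, 48), 5), -1)) = Mul(Add(4, W), Pow(Add(57, 5), -1)) = Mul(Add(4, W), Pow(62, -1)) = Mul(Add(4, W), Rational(1, 62)) = Add(Rational(2, 31), Mul(Rational(1, 62), W)))
Add(Mul(Add(-38, 50), Pow(Add(-67, 60), -1)), Mul(Function('R')(8, 7), -86)) = Add(Mul(Add(-38, 50), Pow(Add(-67, 60), -1)), Mul(Add(Rational(2, 31), Mul(Rational(1, 62), 7)), -86)) = Add(Mul(12, Pow(-7, -1)), Mul(Add(Rational(2, 31), Rational(7, 62)), -86)) = Add(Mul(12, Rational(-1, 7)), Mul(Rational(11, 62), -86)) = Add(Rational(-12, 7), Rational(-473, 31)) = Rational(-3683, 217)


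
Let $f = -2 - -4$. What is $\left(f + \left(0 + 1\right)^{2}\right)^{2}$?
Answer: $9$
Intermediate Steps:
$f = 2$ ($f = -2 + 4 = 2$)
$\left(f + \left(0 + 1\right)^{2}\right)^{2} = \left(2 + \left(0 + 1\right)^{2}\right)^{2} = \left(2 + 1^{2}\right)^{2} = \left(2 + 1\right)^{2} = 3^{2} = 9$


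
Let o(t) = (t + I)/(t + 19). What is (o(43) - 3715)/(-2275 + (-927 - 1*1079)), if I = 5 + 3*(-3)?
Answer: 230291/265422 ≈ 0.86764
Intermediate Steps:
I = -4 (I = 5 - 9 = -4)
o(t) = (-4 + t)/(19 + t) (o(t) = (t - 4)/(t + 19) = (-4 + t)/(19 + t))
(o(43) - 3715)/(-2275 + (-927 - 1*1079)) = ((-4 + 43)/(19 + 43) - 3715)/(-2275 + (-927 - 1*1079)) = (39/62 - 3715)/(-2275 + (-927 - 1079)) = ((1/62)*39 - 3715)/(-2275 - 2006) = (39/62 - 3715)/(-4281) = -230291/62*(-1/4281) = 230291/265422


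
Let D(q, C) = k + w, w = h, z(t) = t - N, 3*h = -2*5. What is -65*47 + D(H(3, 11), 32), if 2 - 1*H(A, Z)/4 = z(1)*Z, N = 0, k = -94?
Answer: -9457/3 ≈ -3152.3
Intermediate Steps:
h = -10/3 (h = (-2*5)/3 = (⅓)*(-10) = -10/3 ≈ -3.3333)
z(t) = t (z(t) = t - 1*0 = t + 0 = t)
w = -10/3 ≈ -3.3333
H(A, Z) = 8 - 4*Z
D(q, C) = -292/3 (D(q, C) = -94 - 10/3 = -292/3)
-65*47 + D(H(3, 11), 32) = -65*47 - 292/3 = -3055 - 292/3 = -9457/3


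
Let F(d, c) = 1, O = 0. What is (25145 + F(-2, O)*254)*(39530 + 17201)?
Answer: 1440910669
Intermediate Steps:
(25145 + F(-2, O)*254)*(39530 + 17201) = (25145 + 1*254)*(39530 + 17201) = (25145 + 254)*56731 = 25399*56731 = 1440910669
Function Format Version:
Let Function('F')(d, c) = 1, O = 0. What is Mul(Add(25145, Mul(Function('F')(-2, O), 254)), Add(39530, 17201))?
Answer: 1440910669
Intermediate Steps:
Mul(Add(25145, Mul(Function('F')(-2, O), 254)), Add(39530, 17201)) = Mul(Add(25145, Mul(1, 254)), Add(39530, 17201)) = Mul(Add(25145, 254), 56731) = Mul(25399, 56731) = 1440910669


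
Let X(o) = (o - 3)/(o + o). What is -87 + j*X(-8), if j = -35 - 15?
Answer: -971/8 ≈ -121.38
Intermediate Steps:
X(o) = (-3 + o)/(2*o) (X(o) = (-3 + o)/((2*o)) = (-3 + o)*(1/(2*o)) = (-3 + o)/(2*o))
j = -50
-87 + j*X(-8) = -87 - 25*(-3 - 8)/(-8) = -87 - 25*(-1)*(-11)/8 = -87 - 50*11/16 = -87 - 275/8 = -971/8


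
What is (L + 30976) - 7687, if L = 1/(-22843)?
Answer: 531990626/22843 ≈ 23289.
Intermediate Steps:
L = -1/22843 ≈ -4.3777e-5
(L + 30976) - 7687 = (-1/22843 + 30976) - 7687 = 707584767/22843 - 7687 = 531990626/22843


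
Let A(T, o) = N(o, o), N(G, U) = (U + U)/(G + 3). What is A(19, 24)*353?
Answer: 5648/9 ≈ 627.56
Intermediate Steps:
N(G, U) = 2*U/(3 + G) (N(G, U) = (2*U)/(3 + G) = 2*U/(3 + G))
A(T, o) = 2*o/(3 + o)
A(19, 24)*353 = (2*24/(3 + 24))*353 = (2*24/27)*353 = (2*24*(1/27))*353 = (16/9)*353 = 5648/9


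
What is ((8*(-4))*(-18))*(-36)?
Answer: -20736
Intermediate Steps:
((8*(-4))*(-18))*(-36) = -32*(-18)*(-36) = 576*(-36) = -20736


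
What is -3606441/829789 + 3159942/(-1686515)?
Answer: -8704401955353/1399451595335 ≈ -6.2199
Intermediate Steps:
-3606441/829789 + 3159942/(-1686515) = -3606441*1/829789 + 3159942*(-1/1686515) = -3606441/829789 - 3159942/1686515 = -8704401955353/1399451595335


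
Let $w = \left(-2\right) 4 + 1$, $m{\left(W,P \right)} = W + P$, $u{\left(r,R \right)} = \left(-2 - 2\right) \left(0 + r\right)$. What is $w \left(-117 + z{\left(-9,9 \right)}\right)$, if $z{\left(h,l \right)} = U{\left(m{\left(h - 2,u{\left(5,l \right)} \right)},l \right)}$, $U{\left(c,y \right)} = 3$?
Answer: $798$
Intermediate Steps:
$u{\left(r,R \right)} = - 4 r$
$m{\left(W,P \right)} = P + W$
$z{\left(h,l \right)} = 3$
$w = -7$ ($w = -8 + 1 = -7$)
$w \left(-117 + z{\left(-9,9 \right)}\right) = - 7 \left(-117 + 3\right) = \left(-7\right) \left(-114\right) = 798$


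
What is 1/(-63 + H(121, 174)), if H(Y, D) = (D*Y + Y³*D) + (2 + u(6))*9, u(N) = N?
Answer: 1/308272677 ≈ 3.2439e-9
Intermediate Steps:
H(Y, D) = 72 + D*Y + D*Y³ (H(Y, D) = (D*Y + Y³*D) + (2 + 6)*9 = (D*Y + D*Y³) + 8*9 = (D*Y + D*Y³) + 72 = 72 + D*Y + D*Y³)
1/(-63 + H(121, 174)) = 1/(-63 + (72 + 174*121 + 174*121³)) = 1/(-63 + (72 + 21054 + 174*1771561)) = 1/(-63 + (72 + 21054 + 308251614)) = 1/(-63 + 308272740) = 1/308272677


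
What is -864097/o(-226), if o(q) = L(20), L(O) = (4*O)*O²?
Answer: -864097/32000 ≈ -27.003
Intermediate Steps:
L(O) = 4*O³
o(q) = 32000 (o(q) = 4*20³ = 4*8000 = 32000)
-864097/o(-226) = -864097/32000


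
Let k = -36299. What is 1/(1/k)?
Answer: -36299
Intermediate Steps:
1/(1/k) = 1/(1/(-36299)) = 1/(-1/36299) = -36299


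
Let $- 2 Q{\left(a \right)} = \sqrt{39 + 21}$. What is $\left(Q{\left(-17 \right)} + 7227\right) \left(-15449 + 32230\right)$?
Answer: $121276287 - 16781 \sqrt{15} \approx 1.2121 \cdot 10^{8}$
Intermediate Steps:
$Q{\left(a \right)} = - \sqrt{15}$ ($Q{\left(a \right)} = - \frac{\sqrt{39 + 21}}{2} = - \frac{\sqrt{60}}{2} = - \frac{2 \sqrt{15}}{2} = - \sqrt{15}$)
$\left(Q{\left(-17 \right)} + 7227\right) \left(-15449 + 32230\right) = \left(- \sqrt{15} + 7227\right) \left(-15449 + 32230\right) = \left(7227 - \sqrt{15}\right) 16781 = 121276287 - 16781 \sqrt{15}$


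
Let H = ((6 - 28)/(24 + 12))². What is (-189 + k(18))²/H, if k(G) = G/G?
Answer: 11451456/121 ≈ 94640.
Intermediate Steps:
k(G) = 1
H = 121/324 (H = (-22/36)² = ((1/36)*(-22))² = (-11/18)² = 121/324 ≈ 0.37346)
(-189 + k(18))²/H = (-189 + 1)²/(121/324) = (-188)²*(324/121) = 35344*(324/121) = 11451456/121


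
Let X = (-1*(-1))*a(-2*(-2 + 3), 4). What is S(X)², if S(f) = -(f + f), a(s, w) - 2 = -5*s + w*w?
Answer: 3136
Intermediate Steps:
a(s, w) = 2 + w² - 5*s (a(s, w) = 2 + (-5*s + w*w) = 2 + (-5*s + w²) = 2 + (w² - 5*s) = 2 + w² - 5*s)
X = 28 (X = (-1*(-1))*(2 + 4² - (-10)*(-2 + 3)) = 1*(2 + 16 - (-10)) = 1*(2 + 16 - 5*(-2)) = 1*(2 + 16 + 10) = 1*28 = 28)
S(f) = -2*f
S(X)² = (-2*28)² = (-56)² = 3136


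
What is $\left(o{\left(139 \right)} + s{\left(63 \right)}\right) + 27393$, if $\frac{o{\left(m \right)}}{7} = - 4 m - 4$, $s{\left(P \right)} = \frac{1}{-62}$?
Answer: $\frac{1455325}{62} \approx 23473.0$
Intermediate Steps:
$s{\left(P \right)} = - \frac{1}{62}$
$o{\left(m \right)} = -28 - 28 m$ ($o{\left(m \right)} = 7 \left(- 4 m - 4\right) = 7 \left(-4 - 4 m\right) = -28 - 28 m$)
$\left(o{\left(139 \right)} + s{\left(63 \right)}\right) + 27393 = \left(\left(-28 - 3892\right) - \frac{1}{62}\right) + 27393 = \left(-3920 - \frac{1}{62}\right) + 27393 = - \frac{243041}{62} + 27393 = \frac{1455325}{62}$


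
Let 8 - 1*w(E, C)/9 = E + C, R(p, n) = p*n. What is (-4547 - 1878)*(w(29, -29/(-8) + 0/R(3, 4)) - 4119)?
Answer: 223108125/8 ≈ 2.7889e+7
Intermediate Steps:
R(p, n) = n*p
w(E, C) = 72 - 9*C - 9*E (w(E, C) = 72 - 9*(E + C) = 72 - 9*(C + E) = 72 + (-9*C - 9*E) = 72 - 9*C - 9*E)
(-4547 - 1878)*(w(29, -29/(-8) + 0/R(3, 4)) - 4119) = (-4547 - 1878)*((72 - 9*(-29/(-8) + 0/((4*3))) - 9*29) - 4119) = -6425*((72 - 9*(-29*(-⅛) + 0/12) - 261) - 4119) = -6425*((72 - 9*(29/8 + 0*(1/12)) - 261) - 4119) = -6425*((72 - 9*(29/8 + 0) - 261) - 4119) = -6425*((72 - 9*29/8 - 261) - 4119) = -6425*((72 - 261/8 - 261) - 4119) = -6425*(-1773/8 - 4119) = -6425*(-34725/8) = 223108125/8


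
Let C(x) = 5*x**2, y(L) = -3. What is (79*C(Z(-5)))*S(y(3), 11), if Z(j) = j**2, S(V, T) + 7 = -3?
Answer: -2468750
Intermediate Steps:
S(V, T) = -10 (S(V, T) = -7 - 3 = -10)
(79*C(Z(-5)))*S(y(3), 11) = (79*(5*((-5)**2)**2))*(-10) = (79*(5*25**2))*(-10) = (79*(5*625))*(-10) = (79*3125)*(-10) = 246875*(-10) = -2468750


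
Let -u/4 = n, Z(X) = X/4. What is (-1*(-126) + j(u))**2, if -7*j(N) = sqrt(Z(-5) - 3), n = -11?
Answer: (1764 - I*sqrt(17))**2/196 ≈ 15876.0 - 74.216*I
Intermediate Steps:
Z(X) = X/4 (Z(X) = X*(1/4) = X/4)
u = 44 (u = -4*(-11) = 44)
j(N) = -I*sqrt(17)/14 (j(N) = -sqrt((1/4)*(-5) - 3)/7 = -sqrt(-5/4 - 3)/7 = -I*sqrt(17)/14)
(-1*(-126) + j(u))**2 = (-1*(-126) - I*sqrt(17)/14)**2 = (126 - I*sqrt(17)/14)**2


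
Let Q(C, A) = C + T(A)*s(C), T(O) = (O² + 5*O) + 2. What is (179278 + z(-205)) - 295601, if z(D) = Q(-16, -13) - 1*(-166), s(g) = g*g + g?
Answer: -90733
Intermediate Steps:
s(g) = g + g² (s(g) = g² + g = g + g²)
T(O) = 2 + O² + 5*O
Q(C, A) = C + C*(1 + C)*(2 + A² + 5*A) (Q(C, A) = C + (2 + A² + 5*A)*(C*(1 + C)) = C + C*(1 + C)*(2 + A² + 5*A))
z(D) = 25590 (z(D) = -16*(1 + (1 - 16)*(2 + (-13)² + 5*(-13))) - 1*(-166) = -16*(1 - 15*(2 + 169 - 65)) + 166 = -16*(1 - 15*106) + 166 = -16*(1 - 1590) + 166 = -16*(-1589) + 166 = 25424 + 166 = 25590)
(179278 + z(-205)) - 295601 = (179278 + 25590) - 295601 = 204868 - 295601 = -90733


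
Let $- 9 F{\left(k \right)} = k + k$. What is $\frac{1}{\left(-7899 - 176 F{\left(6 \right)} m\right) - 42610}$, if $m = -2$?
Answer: $- \frac{3}{152935} \approx -1.9616 \cdot 10^{-5}$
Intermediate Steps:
$F{\left(k \right)} = - \frac{2 k}{9}$ ($F{\left(k \right)} = - \frac{k + k}{9} = - \frac{2 k}{9}$)
$\frac{1}{\left(-7899 - 176 F{\left(6 \right)} m\right) - 42610} = \frac{1}{\left(-7899 - 176 \left(- \frac{2}{9}\right) 6 \left(-2\right)\right) - 42610} = \frac{1}{\left(-7899 - 176 \left(\left(- \frac{4}{3}\right) \left(-2\right)\right)\right) - 42610} = \frac{1}{\left(-7899 - 176 \cdot \frac{8}{3}\right) - 42610} = \frac{1}{\left(-7899 - \frac{1408}{3}\right) - 42610} = \frac{1}{- \frac{25105}{3} - 42610} = \frac{1}{- \frac{152935}{3}} = - \frac{3}{152935}$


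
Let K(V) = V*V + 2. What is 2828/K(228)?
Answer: 1414/25993 ≈ 0.054399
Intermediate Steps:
K(V) = 2 + V² (K(V) = V² + 2 = 2 + V²)
2828/K(228) = 2828/(2 + 228²) = 2828/(2 + 51984) = 2828/51986 = 2828*(1/51986) = 1414/25993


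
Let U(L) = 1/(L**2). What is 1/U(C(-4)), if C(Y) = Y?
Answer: 16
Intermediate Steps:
U(L) = L**(-2)
1/U(C(-4)) = 1/((-4)**(-2)) = 1/(1/16) = 16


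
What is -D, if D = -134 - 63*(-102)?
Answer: -6292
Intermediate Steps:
D = 6292 (D = -134 + 6426 = 6292)
-D = -1*6292 = -6292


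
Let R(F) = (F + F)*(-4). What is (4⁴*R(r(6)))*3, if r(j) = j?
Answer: -36864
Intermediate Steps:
R(F) = -8*F (R(F) = (2*F)*(-4) = -8*F)
(4⁴*R(r(6)))*3 = (4⁴*(-8*6))*3 = (256*(-48))*3 = -12288*3 = -36864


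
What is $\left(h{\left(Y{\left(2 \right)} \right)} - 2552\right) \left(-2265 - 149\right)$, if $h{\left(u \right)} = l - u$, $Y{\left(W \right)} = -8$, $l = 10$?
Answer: $6117076$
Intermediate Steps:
$h{\left(u \right)} = 10 - u$
$\left(h{\left(Y{\left(2 \right)} \right)} - 2552\right) \left(-2265 - 149\right) = \left(\left(10 - -8\right) - 2552\right) \left(-2265 - 149\right) = \left(\left(10 + 8\right) - 2552\right) \left(-2414\right) = \left(18 - 2552\right) \left(-2414\right) = \left(-2534\right) \left(-2414\right) = 6117076$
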